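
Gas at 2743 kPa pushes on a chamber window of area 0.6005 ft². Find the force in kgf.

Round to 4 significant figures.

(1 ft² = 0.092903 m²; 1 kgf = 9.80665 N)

1.560×10⁴ kgf

2743 kPa × 1000 = 2.743×10⁶ Pa
0.6005 ft² × 0.092903 = 0.0557883 m²
F = P × A = 2.743×10⁶ Pa × 0.0557883 m² = 153027 N
153027 N ÷ (9.80665 N/kgf) = 15604.4 kgf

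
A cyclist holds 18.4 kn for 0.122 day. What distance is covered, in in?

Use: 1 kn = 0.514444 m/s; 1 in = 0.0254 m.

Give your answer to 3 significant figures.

18.4 kn × 0.514444 = 9.46577 m/s
0.122 day × 86400 = 10540.8 s
d = v × t = 9.46577 m/s × 10540.8 s = 99776.8 m
99776.8 m ÷ (0.0254 m/in) = 3.92822×10⁶ in

3.93×10⁶ in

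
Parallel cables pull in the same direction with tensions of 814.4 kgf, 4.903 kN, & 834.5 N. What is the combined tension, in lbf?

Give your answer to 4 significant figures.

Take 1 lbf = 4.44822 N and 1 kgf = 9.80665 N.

3085 lbf

814.4 kgf × 9.80665 = 7986.54 N
4.903 kN × 1000 = 4903 N
834.5 N (already N)
Combined: 7986.54 + 4903 + 834.5 = 13724 N
In lbf: 13724 / 4.44822 = 3085.28 lbf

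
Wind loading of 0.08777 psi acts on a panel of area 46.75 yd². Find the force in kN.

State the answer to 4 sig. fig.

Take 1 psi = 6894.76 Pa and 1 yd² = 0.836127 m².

0.08777 psi × 6894.76 → 605.153 Pa
46.75 yd² × 0.836127 → 39.0889 m²
F = P × A = 605.153 Pa × 39.0889 m² = 23654.8 N
23654.8 N ÷ (1000 N/kN) = 23.6548 kN

23.65 kN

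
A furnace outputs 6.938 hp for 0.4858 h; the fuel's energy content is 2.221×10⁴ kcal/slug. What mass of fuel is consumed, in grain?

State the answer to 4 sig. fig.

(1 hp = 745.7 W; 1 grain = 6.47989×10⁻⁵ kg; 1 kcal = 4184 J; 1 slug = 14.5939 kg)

6.938 hp → 5173.67 W
0.4858 h → 1748.88 s
E = P × t = 5173.67 × 1748.88 = 9.04813×10⁶ J
2.221×10⁴ kcal/slug → 6.3675×10⁶ J/kg
m = E / e_s = 9.04813×10⁶ / 6.3675×10⁶ = 1.42099 kg
In grain: 1.42099 / 6.47989×10⁻⁵ = 21929.2 grain

2.193×10⁴ grain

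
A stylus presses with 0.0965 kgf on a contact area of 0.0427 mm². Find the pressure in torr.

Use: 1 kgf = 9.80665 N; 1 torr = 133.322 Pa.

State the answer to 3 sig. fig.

1.66×10⁵ torr

0.0965 kgf × 9.80665 = 0.946342 N
0.0427 mm² × 10⁻⁶ = 4.27×10⁻⁸ m²
P = F / A = 0.946342 N / 4.27×10⁻⁸ m² = 2.21626×10⁷ Pa
2.21626×10⁷ Pa ÷ (133.322 Pa/torr) = 166234 torr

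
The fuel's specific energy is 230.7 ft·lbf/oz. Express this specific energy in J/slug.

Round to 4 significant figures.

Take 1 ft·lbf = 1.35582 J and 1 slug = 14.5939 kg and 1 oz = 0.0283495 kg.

230.7 ft·lbf/oz × 1.35582 J/ft·lbf ÷ 0.0283495 kg/oz = 11033.3 J/kg
11033.3 J/kg × 14.5939 kg/slug = 161019 J/slug

1.610×10⁵ J/slug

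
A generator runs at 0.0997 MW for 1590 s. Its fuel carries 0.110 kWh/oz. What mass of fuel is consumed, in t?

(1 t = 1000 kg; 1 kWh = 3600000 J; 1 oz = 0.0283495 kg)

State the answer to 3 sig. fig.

0.0113 t

0.0997 MW → 99700 W
E = P × t = 99700 × 1590 = 1.58523×10⁸ J
0.110 kWh/oz → 1.39685×10⁷ J/kg
m = E / e_s = 1.58523×10⁸ / 1.39685×10⁷ = 11.3486 kg
In t: 11.3486 / 1000 = 0.0113486 t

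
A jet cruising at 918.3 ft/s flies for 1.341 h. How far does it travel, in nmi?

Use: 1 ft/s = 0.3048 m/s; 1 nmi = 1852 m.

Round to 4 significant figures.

918.3 ft/s × 0.3048 → 279.898 m/s
1.341 h × 3600 → 4827.6 s
d = v × t = 279.898 m/s × 4827.6 s = 1.35124×10⁶ m
1.35124×10⁶ m ÷ (1852 m/nmi) = 729.611 nmi

729.6 nmi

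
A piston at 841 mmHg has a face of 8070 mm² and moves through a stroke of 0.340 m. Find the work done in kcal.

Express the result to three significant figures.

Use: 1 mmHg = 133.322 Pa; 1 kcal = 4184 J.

841 mmHg → 112124 Pa
8070 mm² → 0.00807 m²
F = P × A = 112124 × 0.00807 = 904.841 N
W = F × d = 904.841 × 0.34 = 307.646 J
In kcal: 307.646 / 4184 = 0.0735292 kcal

0.0735 kcal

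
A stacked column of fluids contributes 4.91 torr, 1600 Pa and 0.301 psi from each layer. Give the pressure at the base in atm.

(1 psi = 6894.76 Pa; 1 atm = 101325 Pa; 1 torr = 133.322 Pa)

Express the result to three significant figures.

4.91 torr × 133.322 = 654.611 Pa
1600 Pa (already Pa)
0.301 psi × 6894.76 = 2075.32 Pa
Total: 654.611 + 1600 + 2075.32 = 4329.93 Pa
In atm: 4329.93 / 101325 = 0.0427331 atm

0.0427 atm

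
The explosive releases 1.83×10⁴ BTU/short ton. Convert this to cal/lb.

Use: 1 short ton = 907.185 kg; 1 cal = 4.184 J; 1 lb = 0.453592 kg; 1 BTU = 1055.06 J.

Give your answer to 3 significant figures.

1.83×10⁴ BTU/short ton × 1055.06 J/BTU ÷ 907.185 kg/short ton = 21283 J/kg
21283 J/kg ÷ 4.184 J/cal × 0.453592 kg/lb = 2307.31 cal/lb

2310 cal/lb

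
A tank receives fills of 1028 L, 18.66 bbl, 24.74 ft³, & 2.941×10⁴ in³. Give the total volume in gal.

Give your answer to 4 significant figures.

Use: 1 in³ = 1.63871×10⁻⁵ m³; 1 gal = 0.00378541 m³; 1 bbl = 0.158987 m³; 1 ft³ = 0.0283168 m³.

1368 gal

1028 L × 0.001 → 1.028 m³
18.66 bbl × 0.158987 → 2.9667 m³
24.74 ft³ × 0.0283168 → 0.700558 m³
2.941×10⁴ in³ × 1.63871×10⁻⁵ → 0.481945 m³
Total: 1.028 + 2.9667 + 0.700558 + 0.481945 = 5.1772 m³
In gal: 5.1772 / 0.00378541 = 1367.67 gal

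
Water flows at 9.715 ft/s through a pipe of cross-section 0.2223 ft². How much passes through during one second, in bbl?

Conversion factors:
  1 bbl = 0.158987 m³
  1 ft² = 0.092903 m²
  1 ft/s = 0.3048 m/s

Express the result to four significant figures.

9.715 ft/s × 0.3048 → 2.96113 m/s
0.2223 ft² × 0.092903 → 0.0206523 m²
V = v × A × t = 2.96113 m/s × 0.0206523 m² × 1 s = 0.0611541 m³
0.0611541 m³ ÷ (0.158987 m³/bbl) = 0.384648 bbl

0.3846 bbl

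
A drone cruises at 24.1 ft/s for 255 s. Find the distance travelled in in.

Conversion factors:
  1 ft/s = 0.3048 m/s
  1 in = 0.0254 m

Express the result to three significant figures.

24.1 ft/s × 0.3048 = 7.34568 m/s
d = v × t = 7.34568 m/s × 255 s = 1873.15 m
1873.15 m ÷ (0.0254 m/in) = 73746.1 in

7.37×10⁴ in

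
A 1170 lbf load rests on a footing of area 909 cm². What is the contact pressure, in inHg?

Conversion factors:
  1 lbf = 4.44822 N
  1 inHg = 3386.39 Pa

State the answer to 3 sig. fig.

1170 lbf × 4.44822 → 5204.42 N
909 cm² × 0.0001 → 0.0909 m²
P = F / A = 5204.42 N / 0.0909 m² = 57254.3 Pa
57254.3 Pa ÷ (3386.39 Pa/inHg) = 16.9072 inHg

16.9 inHg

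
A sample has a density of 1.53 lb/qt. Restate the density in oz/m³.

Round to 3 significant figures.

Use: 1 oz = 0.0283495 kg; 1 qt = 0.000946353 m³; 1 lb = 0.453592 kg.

2.59×10⁴ oz/m³

1.53 lb/qt × 0.453592 kg/lb ÷ 0.000946353 m³/qt = 733.337 kg/m³
733.337 kg/m³ ÷ 0.0283495 kg/oz = 25867.7 oz/m³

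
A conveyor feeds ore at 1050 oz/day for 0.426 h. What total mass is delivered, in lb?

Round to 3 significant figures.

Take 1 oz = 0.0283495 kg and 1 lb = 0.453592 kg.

1.16 lb

1050 oz/day → 3.44525×10⁻⁴ kg/s
0.426 h → 1533.6 s
m = ṁ × t = 3.44525×10⁻⁴ × 1533.6 = 0.528364 kg
In lb: 0.528364 / 0.453592 = 1.16484 lb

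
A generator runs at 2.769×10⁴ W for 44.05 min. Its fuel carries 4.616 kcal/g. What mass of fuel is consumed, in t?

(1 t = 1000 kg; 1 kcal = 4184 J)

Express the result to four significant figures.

44.05 min → 2643 s
E = P × t = 27690 × 2643 = 7.31847×10⁷ J
4.616 kcal/g → 1.93133×10⁷ J/kg
m = E / e_s = 7.31847×10⁷ / 1.93133×10⁷ = 3.78934 kg
In t: 3.78934 / 1000 = 0.00378934 t

0.003789 t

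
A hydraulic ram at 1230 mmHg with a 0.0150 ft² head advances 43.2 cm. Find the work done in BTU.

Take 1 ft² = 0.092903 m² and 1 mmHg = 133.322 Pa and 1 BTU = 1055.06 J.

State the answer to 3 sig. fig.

0.0936 BTU

1230 mmHg → 163986 Pa
0.0150 ft² → 0.00139354 m²
F = P × A = 163986 × 0.00139354 = 228.521 N
43.2 cm → 0.432 m
W = F × d = 228.521 × 0.432 = 98.7211 J
In BTU: 98.7211 / 1055.06 = 0.0935692 BTU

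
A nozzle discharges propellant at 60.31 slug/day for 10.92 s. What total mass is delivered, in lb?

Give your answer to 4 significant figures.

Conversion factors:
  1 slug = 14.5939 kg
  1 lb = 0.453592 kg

60.31 slug/day → 0.010187 kg/s
m = ṁ × t = 0.010187 × 10.92 = 0.111242 kg
In lb: 0.111242 / 0.453592 = 0.245247 lb

0.2452 lb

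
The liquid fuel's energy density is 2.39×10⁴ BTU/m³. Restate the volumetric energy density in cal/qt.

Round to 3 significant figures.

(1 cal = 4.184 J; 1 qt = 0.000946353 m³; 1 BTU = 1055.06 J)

2.39×10⁴ BTU/m³ × 1055.06 J/BTU = 2.52159×10⁷ J/m³
2.52159×10⁷ J/m³ ÷ 4.184 J/cal × 0.000946353 m³/qt = 5703.43 cal/qt

5700 cal/qt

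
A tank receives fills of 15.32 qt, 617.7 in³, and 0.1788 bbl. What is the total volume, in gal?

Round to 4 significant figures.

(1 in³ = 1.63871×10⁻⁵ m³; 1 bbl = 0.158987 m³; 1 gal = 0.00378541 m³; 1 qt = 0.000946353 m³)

15.32 qt × 0.000946353 = 0.0144981 m³
617.7 in³ × 1.63871×10⁻⁵ = 0.0101223 m³
0.1788 bbl × 0.158987 = 0.0284269 m³
Combined: 0.0144981 + 0.0101223 + 0.0284269 = 0.0530473 m³
In gal: 0.0530473 / 0.00378541 = 14.0136 gal

14.01 gal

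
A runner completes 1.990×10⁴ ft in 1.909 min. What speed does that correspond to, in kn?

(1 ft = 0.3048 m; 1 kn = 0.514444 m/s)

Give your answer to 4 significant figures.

102.9 kn

1.990×10⁴ ft × 0.3048 → 6065.52 m
1.909 min × 60 → 114.54 s
v = d / t = 6065.52 m / 114.54 s = 52.9555 m/s
52.9555 m/s ÷ (0.514444 m/s/kn) = 102.937 kn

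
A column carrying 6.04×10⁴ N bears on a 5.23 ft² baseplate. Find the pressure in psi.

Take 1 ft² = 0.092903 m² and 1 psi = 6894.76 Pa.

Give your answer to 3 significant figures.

5.23 ft² × 0.092903 = 0.485883 m²
P = F / A = 60400 N / 0.485883 m² = 124310 Pa
124310 Pa ÷ (6894.76 Pa/psi) = 18.0296 psi

18.0 psi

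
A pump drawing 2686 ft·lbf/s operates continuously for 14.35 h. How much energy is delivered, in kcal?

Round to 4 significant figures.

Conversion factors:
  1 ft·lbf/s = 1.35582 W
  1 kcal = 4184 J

4.496×10⁴ kcal

2686 ft·lbf/s × 1.35582 = 3641.73 W
14.35 h × 3600 = 51660 s
E = P × t = 3641.73 W × 51660 s = 1.88132×10⁸ J
1.88132×10⁸ J ÷ (4184 J/kcal) = 44964.6 kcal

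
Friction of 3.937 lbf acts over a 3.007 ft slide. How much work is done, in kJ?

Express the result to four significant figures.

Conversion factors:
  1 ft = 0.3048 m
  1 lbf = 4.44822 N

3.937 lbf × 4.44822 = 17.5126 N
3.007 ft × 0.3048 = 0.916534 m
W = F × d = 17.5126 N × 0.916534 m = 16.0509 J
16.0509 J ÷ (1000 J/kJ) = 0.0160509 kJ

0.01605 kJ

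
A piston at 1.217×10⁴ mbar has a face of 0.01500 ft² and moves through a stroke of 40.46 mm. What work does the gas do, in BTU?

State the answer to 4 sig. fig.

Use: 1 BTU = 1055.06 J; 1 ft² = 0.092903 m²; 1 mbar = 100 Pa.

0.06504 BTU

1.217×10⁴ mbar → 1.217×10⁶ Pa
0.01500 ft² → 0.00139354 m²
F = P × A = 1.217×10⁶ × 0.00139354 = 1695.94 N
40.46 mm → 0.04046 m
W = F × d = 1695.94 × 0.04046 = 68.6177 J
In BTU: 68.6177 / 1055.06 = 0.0650368 BTU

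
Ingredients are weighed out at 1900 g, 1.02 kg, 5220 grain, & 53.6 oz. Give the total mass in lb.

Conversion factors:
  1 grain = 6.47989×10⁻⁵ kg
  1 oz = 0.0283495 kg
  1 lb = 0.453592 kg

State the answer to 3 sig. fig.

10.5 lb

1900 g × 0.001 → 1.9 kg
1.02 kg (already kg)
5220 grain × 6.47989×10⁻⁵ → 0.33825 kg
53.6 oz × 0.0283495 → 1.51953 kg
Sum: 1.9 + 1.02 + 0.33825 + 1.51953 = 4.77778 kg
In lb: 4.77778 / 0.453592 = 10.5332 lb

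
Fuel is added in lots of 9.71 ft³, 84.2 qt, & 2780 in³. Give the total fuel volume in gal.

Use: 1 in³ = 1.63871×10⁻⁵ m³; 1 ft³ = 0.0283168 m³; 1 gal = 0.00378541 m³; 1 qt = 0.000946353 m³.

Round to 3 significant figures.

9.71 ft³ × 0.0283168 = 0.274956 m³
84.2 qt × 0.000946353 = 0.0796829 m³
2780 in³ × 1.63871×10⁻⁵ = 0.0455561 m³
Total: 0.274956 + 0.0796829 + 0.0455561 = 0.400195 m³
In gal: 0.400195 / 0.00378541 = 105.72 gal

106 gal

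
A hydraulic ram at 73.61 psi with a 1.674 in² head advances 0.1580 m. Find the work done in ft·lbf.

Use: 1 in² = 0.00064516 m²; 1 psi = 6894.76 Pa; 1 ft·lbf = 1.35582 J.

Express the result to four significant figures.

73.61 psi → 507523 Pa
1.674 in² → 0.00108 m²
F = P × A = 507523 × 0.00108 = 548.125 N
W = F × d = 548.125 × 0.158 = 86.6038 J
In ft·lbf: 86.6038 / 1.35582 = 63.8756 ft·lbf

63.88 ft·lbf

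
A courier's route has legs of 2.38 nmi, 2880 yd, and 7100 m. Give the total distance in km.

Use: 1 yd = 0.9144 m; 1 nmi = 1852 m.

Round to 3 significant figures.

14.1 km

2.38 nmi × 1852 → 4407.76 m
2880 yd × 0.9144 → 2633.47 m
7100 m (already m)
Combined: 4407.76 + 2633.47 + 7100 = 14141.2 m
In km: 14141.2 / 1000 = 14.1412 km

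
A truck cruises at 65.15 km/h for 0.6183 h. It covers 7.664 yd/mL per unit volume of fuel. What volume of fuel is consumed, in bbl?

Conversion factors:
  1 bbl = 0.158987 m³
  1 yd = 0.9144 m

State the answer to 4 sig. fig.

0.03615 bbl

65.15 km/h → 18.0972 m/s
0.6183 h → 2225.88 s
d = v × t = 18.0972 × 2225.88 = 40282.2 m
7.664 yd/mL → 7.00796×10⁶ m/m³
V = d / (distance per unit fuel) = 40282.2 / 7.00796×10⁶ = 0.00574806 m³
In bbl: 0.00574806 / 0.158987 = 0.0361543 bbl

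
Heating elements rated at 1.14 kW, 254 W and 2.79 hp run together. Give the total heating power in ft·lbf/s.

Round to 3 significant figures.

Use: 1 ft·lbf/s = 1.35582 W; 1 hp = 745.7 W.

1.14 kW × 1000 = 1140 W
254 W (already W)
2.79 hp × 745.7 = 2080.5 W
Sum: 1140 + 254 + 2080.5 = 3474.5 W
In ft·lbf/s: 3474.5 / 1.35582 = 2562.66 ft·lbf/s

2560 ft·lbf/s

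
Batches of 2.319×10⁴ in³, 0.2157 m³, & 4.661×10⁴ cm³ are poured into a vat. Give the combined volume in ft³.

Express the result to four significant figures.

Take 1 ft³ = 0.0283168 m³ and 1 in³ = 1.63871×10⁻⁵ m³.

2.319×10⁴ in³ × 1.63871×10⁻⁵ = 0.380017 m³
0.2157 m³ (already m³)
4.661×10⁴ cm³ × 10⁻⁶ = 0.04661 m³
Total: 0.380017 + 0.2157 + 0.04661 = 0.642327 m³
In ft³: 0.642327 / 0.0283168 = 22.6836 ft³

22.68 ft³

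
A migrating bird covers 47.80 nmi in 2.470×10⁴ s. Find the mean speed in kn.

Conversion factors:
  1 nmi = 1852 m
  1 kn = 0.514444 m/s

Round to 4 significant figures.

47.80 nmi × 1852 → 88525.6 m
v = d / t = 88525.6 m / 24700 s = 3.58403 m/s
3.58403 m/s ÷ (0.514444 m/s/kn) = 6.9668 kn

6.967 kn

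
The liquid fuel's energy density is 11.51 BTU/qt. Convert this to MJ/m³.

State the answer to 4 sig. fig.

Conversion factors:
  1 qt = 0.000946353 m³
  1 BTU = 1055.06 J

12.83 MJ/m³

11.51 BTU/qt × 1055.06 J/BTU ÷ 0.000946353 m³/qt = 1.28321×10⁷ J/m³
1.28321×10⁷ J/m³ ÷ 1000000 J/MJ = 12.8321 MJ/m³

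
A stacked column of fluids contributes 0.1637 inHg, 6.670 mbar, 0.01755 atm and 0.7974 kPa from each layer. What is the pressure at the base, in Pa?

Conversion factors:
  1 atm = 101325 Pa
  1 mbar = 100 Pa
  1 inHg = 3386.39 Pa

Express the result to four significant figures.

3797 Pa

0.1637 inHg × 3386.39 = 554.352 Pa
6.670 mbar × 100 = 667 Pa
0.01755 atm × 101325 = 1778.25 Pa
0.7974 kPa × 1000 = 797.4 Pa
Total: 554.352 + 667 + 1778.25 + 797.4 = 3797 Pa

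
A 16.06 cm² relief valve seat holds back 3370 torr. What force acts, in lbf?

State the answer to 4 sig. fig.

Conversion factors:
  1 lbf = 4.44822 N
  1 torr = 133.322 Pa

3370 torr × 133.322 = 449295 Pa
16.06 cm² × 0.0001 = 0.001606 m²
F = P × A = 449295 Pa × 0.001606 m² = 721.568 N
721.568 N ÷ (4.44822 N/lbf) = 162.215 lbf

162.2 lbf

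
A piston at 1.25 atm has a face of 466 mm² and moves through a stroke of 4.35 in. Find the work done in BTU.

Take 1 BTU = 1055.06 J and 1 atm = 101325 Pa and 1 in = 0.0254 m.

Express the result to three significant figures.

0.00618 BTU

1.25 atm → 126656 Pa
466 mm² → 4.66×10⁻⁴ m²
F = P × A = 126656 × 4.66×10⁻⁴ = 59.0217 N
4.35 in → 0.11049 m
W = F × d = 59.0217 × 0.11049 = 6.52131 J
In BTU: 6.52131 / 1055.06 = 0.00618098 BTU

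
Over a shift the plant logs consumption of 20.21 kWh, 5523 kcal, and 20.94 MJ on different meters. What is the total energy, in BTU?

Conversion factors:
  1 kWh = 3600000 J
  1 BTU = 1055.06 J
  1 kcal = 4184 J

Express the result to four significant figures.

20.21 kWh × 3600000 = 7.2756×10⁷ J
5523 kcal × 4184 = 2.31082×10⁷ J
20.94 MJ × 1000000 = 2.094×10⁷ J
Sum: 7.2756×10⁷ + 2.31082×10⁷ + 2.094×10⁷ = 1.16804×10⁸ J
In BTU: 1.16804×10⁸ / 1055.06 = 110708 BTU

1.107×10⁵ BTU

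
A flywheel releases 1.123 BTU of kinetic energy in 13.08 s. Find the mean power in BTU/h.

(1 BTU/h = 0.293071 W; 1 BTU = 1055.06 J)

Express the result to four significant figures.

309.1 BTU/h

1.123 BTU × 1055.06 = 1184.83 J
P = E / t = 1184.83 J / 13.08 s = 90.5833 W
90.5833 W ÷ (0.293071 W/BTU/h) = 309.083 BTU/h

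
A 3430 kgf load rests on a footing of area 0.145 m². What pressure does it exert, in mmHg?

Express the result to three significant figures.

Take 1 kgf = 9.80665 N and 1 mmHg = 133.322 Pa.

3430 kgf × 9.80665 = 33636.8 N
P = F / A = 33636.8 N / 0.145 m² = 231978 Pa
231978 Pa ÷ (133.322 Pa/mmHg) = 1739.98 mmHg

1740 mmHg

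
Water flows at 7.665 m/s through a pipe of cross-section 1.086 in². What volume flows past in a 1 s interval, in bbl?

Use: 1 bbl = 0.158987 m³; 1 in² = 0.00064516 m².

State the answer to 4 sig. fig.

0.03378 bbl

1.086 in² × 0.00064516 → 7.00644×10⁻⁴ m²
V = v × A × t = 7.665 m/s × 7.00644×10⁻⁴ m² × 1 s = 0.00537044 m³
0.00537044 m³ ÷ (0.158987 m³/bbl) = 0.0337791 bbl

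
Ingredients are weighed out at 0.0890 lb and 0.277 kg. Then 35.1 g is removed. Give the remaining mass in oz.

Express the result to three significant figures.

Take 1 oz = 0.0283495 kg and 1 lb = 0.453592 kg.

0.0890 lb × 0.453592 = 0.0403697 kg
0.277 kg (already kg)
35.1 g × 0.001 = 0.0351 kg
Sum: 0.0403697 + 0.277 − 0.0351 = 0.28227 kg
In oz: 0.28227 / 0.0283495 = 9.95679 oz

9.96 oz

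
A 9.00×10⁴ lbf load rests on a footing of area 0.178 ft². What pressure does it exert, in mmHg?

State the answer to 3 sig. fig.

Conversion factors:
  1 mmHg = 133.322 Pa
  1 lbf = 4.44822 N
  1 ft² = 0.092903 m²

9.00×10⁴ lbf × 4.44822 = 400340 N
0.178 ft² × 0.092903 = 0.0165367 m²
P = F / A = 400340 N / 0.0165367 m² = 2.42092×10⁷ Pa
2.42092×10⁷ Pa ÷ (133.322 Pa/mmHg) = 181584 mmHg

1.82×10⁵ mmHg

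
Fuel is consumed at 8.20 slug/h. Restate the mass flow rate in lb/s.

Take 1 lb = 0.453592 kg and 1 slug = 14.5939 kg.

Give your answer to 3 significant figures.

8.20 slug/h × 14.5939 kg/slug ÷ 3600 s/h = 0.0332417 kg/s
0.0332417 kg/s ÷ 0.453592 kg/lb = 0.0732855 lb/s

0.0733 lb/s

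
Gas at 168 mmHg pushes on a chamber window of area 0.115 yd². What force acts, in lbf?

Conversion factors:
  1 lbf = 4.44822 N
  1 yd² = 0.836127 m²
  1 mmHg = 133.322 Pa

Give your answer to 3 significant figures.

168 mmHg × 133.322 → 22398.1 Pa
0.115 yd² × 0.836127 → 0.0961546 m²
F = P × A = 22398.1 Pa × 0.0961546 m² = 2153.68 N
2153.68 N ÷ (4.44822 N/lbf) = 484.167 lbf

484 lbf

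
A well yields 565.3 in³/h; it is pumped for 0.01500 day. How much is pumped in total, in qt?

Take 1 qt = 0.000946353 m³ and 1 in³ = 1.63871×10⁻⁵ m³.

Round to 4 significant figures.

565.3 in³/h → 2.57323×10⁻⁶ m³/s
0.01500 day → 1296 s
V = Q × t = 2.57323×10⁻⁶ × 1296 = 0.00333491 m³
In qt: 0.00333491 / 0.000946353 = 3.52396 qt

3.524 qt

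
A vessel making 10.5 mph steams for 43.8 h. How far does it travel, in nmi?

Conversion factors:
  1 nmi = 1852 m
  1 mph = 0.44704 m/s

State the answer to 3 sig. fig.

10.5 mph × 0.44704 = 4.69392 m/s
43.8 h × 3600 = 157680 s
d = v × t = 4.69392 m/s × 157680 s = 740137 m
740137 m ÷ (1852 m/nmi) = 399.642 nmi

400 nmi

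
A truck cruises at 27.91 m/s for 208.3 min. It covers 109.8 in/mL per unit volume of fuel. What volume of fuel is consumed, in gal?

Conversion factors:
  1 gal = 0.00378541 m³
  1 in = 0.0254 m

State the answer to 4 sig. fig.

33.04 gal

208.3 min → 12498 s
d = v × t = 27.91 × 12498 = 348819 m
109.8 in/mL → 2.78892×10⁶ m/m³
V = d / (distance per unit fuel) = 348819 / 2.78892×10⁶ = 0.125073 m³
In gal: 0.125073 / 0.00378541 = 33.0408 gal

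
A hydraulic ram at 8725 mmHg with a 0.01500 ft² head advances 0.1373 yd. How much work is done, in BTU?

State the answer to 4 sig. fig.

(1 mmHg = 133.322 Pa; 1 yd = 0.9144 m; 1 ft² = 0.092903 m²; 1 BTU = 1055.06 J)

0.1929 BTU

8725 mmHg → 1.16323×10⁶ Pa
0.01500 ft² → 0.00139354 m²
F = P × A = 1.16323×10⁶ × 0.00139354 = 1621.01 N
0.1373 yd → 0.125547 m
W = F × d = 1621.01 × 0.125547 = 203.513 J
In BTU: 203.513 / 1055.06 = 0.192892 BTU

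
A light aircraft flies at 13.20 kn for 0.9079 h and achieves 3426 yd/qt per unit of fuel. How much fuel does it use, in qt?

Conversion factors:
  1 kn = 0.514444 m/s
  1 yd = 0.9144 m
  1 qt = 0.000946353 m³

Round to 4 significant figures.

13.20 kn → 6.79066 m/s
0.9079 h → 3268.44 s
d = v × t = 6.79066 × 3268.44 = 22194.9 m
3426 yd/qt → 3.31032×10⁶ m/m³
V = d / (distance per unit fuel) = 22194.9 / 3.31032×10⁶ = 0.00670476 m³
In qt: 0.00670476 / 0.000946353 = 7.08484 qt

7.085 qt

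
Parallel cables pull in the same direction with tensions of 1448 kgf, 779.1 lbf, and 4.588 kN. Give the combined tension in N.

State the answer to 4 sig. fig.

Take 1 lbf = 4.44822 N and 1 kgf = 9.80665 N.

2.225×10⁴ N

1448 kgf × 9.80665 = 14200 N
779.1 lbf × 4.44822 = 3465.61 N
4.588 kN × 1000 = 4588 N
Total: 14200 + 3465.61 + 4588 = 22253.6 N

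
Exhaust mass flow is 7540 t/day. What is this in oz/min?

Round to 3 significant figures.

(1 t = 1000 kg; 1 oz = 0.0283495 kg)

1.85×10⁵ oz/min

7540 t/day × 1000 kg/t ÷ 86400 s/day = 87.2685 kg/s
87.2685 kg/s ÷ 0.0283495 kg/oz × 60 s/min = 184698 oz/min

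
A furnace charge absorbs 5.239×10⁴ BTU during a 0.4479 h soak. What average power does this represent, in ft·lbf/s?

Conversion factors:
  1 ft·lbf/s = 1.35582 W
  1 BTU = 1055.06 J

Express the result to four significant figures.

5.239×10⁴ BTU × 1055.06 = 5.52746×10⁷ J
0.4479 h × 3600 = 1612.44 s
P = E / t = 5.52746×10⁷ J / 1612.44 s = 34280.1 W
34280.1 W ÷ (1.35582 W/ft·lbf/s) = 25283.7 ft·lbf/s

2.528×10⁴ ft·lbf/s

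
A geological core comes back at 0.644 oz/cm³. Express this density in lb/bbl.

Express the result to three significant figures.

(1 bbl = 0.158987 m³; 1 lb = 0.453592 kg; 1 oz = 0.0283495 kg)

6400 lb/bbl

0.644 oz/cm³ × 0.0283495 kg/oz ÷ 10⁻⁶ m³/cm³ = 18257.1 kg/m³
18257.1 kg/m³ ÷ 0.453592 kg/lb × 0.158987 m³/bbl = 6399.23 lb/bbl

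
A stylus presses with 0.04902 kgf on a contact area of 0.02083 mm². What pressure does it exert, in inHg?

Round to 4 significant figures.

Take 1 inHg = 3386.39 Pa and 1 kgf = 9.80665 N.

0.04902 kgf × 9.80665 → 0.480722 N
0.02083 mm² × 10⁻⁶ → 2.083×10⁻⁸ m²
P = F / A = 0.480722 N / 2.083×10⁻⁸ m² = 2.30783×10⁷ Pa
2.30783×10⁷ Pa ÷ (3386.39 Pa/inHg) = 6815.02 inHg

6815 inHg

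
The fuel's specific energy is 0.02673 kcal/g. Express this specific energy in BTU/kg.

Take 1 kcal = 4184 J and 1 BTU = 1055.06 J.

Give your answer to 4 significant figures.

106.0 BTU/kg

0.02673 kcal/g × 4184 J/kcal ÷ 0.001 kg/g = 111838 J/kg
111838 J/kg ÷ 1055.06 J/BTU = 106.002 BTU/kg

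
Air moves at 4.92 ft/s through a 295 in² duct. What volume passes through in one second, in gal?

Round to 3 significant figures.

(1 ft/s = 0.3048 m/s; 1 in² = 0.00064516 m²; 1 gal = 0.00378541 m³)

75.4 gal

4.92 ft/s × 0.3048 → 1.49962 m/s
295 in² × 0.00064516 → 0.190322 m²
V = v × A × t = 1.49962 m/s × 0.190322 m² × 1 s = 0.285411 m³
0.285411 m³ ÷ (0.00378541 m³/gal) = 75.3976 gal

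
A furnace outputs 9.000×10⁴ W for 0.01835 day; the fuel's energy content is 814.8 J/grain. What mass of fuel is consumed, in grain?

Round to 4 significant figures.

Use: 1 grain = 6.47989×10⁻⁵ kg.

1.751×10⁵ grain

0.01835 day → 1585.44 s
E = P × t = 90000 × 1585.44 = 1.4269×10⁸ J
814.8 J/grain → 1.25743×10⁷ J/kg
m = E / e_s = 1.4269×10⁸ / 1.25743×10⁷ = 11.3477 kg
In grain: 11.3477 / 6.47989×10⁻⁵ = 175122 grain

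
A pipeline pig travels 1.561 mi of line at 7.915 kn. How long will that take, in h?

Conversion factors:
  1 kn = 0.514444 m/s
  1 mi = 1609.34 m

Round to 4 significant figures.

0.1714 h

1.561 mi × 1609.34 → 2512.18 m
7.915 kn × 0.514444 → 4.07182 m/s
t = d / v = 2512.18 m / 4.07182 m/s = 616.967 s
616.967 s ÷ (3600 s/h) = 0.17138 h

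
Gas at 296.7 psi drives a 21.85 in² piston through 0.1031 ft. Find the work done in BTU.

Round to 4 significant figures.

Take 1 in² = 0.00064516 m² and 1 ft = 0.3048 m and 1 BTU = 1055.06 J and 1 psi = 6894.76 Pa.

296.7 psi → 2.04568×10⁶ Pa
21.85 in² → 0.0140967 m²
F = P × A = 2.04568×10⁶ × 0.0140967 = 28837.3 N
0.1031 ft → 0.0314249 m
W = F × d = 28837.3 × 0.0314249 = 906.209 J
In BTU: 906.209 / 1055.06 = 0.858917 BTU

0.8589 BTU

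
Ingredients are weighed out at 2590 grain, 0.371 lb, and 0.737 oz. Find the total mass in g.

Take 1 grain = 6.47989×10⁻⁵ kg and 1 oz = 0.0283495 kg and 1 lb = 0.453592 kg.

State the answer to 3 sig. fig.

2590 grain × 6.47989×10⁻⁵ → 0.167829 kg
0.371 lb × 0.453592 → 0.168283 kg
0.737 oz × 0.0283495 → 0.0208936 kg
Combined: 0.167829 + 0.168283 + 0.0208936 = 0.357006 kg
In g: 0.357006 / 0.001 = 357.006 g

357 g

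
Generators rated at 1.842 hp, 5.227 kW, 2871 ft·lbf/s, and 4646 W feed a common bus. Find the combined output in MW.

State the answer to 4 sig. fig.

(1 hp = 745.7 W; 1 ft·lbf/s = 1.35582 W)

0.01514 MW

1.842 hp × 745.7 = 1373.58 W
5.227 kW × 1000 = 5227 W
2871 ft·lbf/s × 1.35582 = 3892.56 W
4646 W (already W)
Sum: 1373.58 + 5227 + 3892.56 + 4646 = 15139.1 W
In MW: 15139.1 / 1000000 = 0.0151391 MW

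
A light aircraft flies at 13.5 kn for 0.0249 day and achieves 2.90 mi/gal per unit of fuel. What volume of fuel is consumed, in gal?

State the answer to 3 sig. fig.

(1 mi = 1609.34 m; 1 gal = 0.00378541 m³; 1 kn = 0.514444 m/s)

13.5 kn → 6.94499 m/s
0.0249 day → 2151.36 s
d = v × t = 6.94499 × 2151.36 = 14941.2 m
2.90 mi/gal → 1.23291×10⁶ m/m³
V = d / (distance per unit fuel) = 14941.2 / 1.23291×10⁶ = 0.0121186 m³
In gal: 0.0121186 / 0.00378541 = 3.2014 gal

3.20 gal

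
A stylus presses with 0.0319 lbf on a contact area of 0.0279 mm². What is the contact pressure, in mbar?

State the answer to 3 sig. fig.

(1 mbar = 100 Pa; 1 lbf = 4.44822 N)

0.0319 lbf × 4.44822 → 0.141898 N
0.0279 mm² × 10⁻⁶ → 2.79×10⁻⁸ m²
P = F / A = 0.141898 N / 2.79×10⁻⁸ m² = 5.08595×10⁶ Pa
5.08595×10⁶ Pa ÷ (100 Pa/mbar) = 50859.5 mbar

5.09×10⁴ mbar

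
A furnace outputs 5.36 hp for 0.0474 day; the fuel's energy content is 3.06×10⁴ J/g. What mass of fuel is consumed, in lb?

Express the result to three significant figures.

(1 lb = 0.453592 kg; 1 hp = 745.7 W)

1.18 lb

5.36 hp → 3996.95 W
0.0474 day → 4095.36 s
E = P × t = 3996.95 × 4095.36 = 1.63689×10⁷ J
3.06×10⁴ J/g → 3.06×10⁷ J/kg
m = E / e_s = 1.63689×10⁷ / 3.06×10⁷ = 0.534931 kg
In lb: 0.534931 / 0.453592 = 1.17932 lb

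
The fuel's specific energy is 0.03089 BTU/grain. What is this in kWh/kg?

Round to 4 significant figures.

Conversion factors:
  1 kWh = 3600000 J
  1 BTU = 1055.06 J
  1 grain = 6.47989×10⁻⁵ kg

0.1397 kWh/kg

0.03089 BTU/grain × 1055.06 J/BTU ÷ 6.47989×10⁻⁵ kg/grain = 502953 J/kg
502953 J/kg ÷ 3600000 J/kWh = 0.139709 kWh/kg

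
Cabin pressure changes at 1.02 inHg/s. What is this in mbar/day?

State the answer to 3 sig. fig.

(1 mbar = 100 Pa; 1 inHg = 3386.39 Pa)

2.98×10⁶ mbar/day

1.02 inHg/s × 3386.39 Pa/inHg = 3454.12 Pa/s
3454.12 Pa/s ÷ 100 Pa/mbar × 86400 s/day = 2.98436×10⁶ mbar/day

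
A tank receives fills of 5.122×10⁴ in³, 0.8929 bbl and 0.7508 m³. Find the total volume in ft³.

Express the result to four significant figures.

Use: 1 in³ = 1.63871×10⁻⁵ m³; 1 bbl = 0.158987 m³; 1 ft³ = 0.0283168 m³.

5.122×10⁴ in³ × 1.63871×10⁻⁵ = 0.839347 m³
0.8929 bbl × 0.158987 = 0.141959 m³
0.7508 m³ (already m³)
Sum: 0.839347 + 0.141959 + 0.7508 = 1.73211 m³
In ft³: 1.73211 / 0.0283168 = 61.169 ft³

61.17 ft³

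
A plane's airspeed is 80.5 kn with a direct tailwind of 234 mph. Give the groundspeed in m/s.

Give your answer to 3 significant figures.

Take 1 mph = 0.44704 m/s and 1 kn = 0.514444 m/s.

80.5 kn × 0.514444 → 41.4127 m/s
234 mph × 0.44704 → 104.607 m/s
Sum: 41.4127 + 104.607 = 146.02 m/s

146 m/s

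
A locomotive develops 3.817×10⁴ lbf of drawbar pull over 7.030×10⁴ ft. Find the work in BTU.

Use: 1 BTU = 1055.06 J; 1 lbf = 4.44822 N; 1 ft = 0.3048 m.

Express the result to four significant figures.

3.817×10⁴ lbf × 4.44822 → 169789 N
7.030×10⁴ ft × 0.3048 → 21427.4 m
W = F × d = 169789 N × 21427.4 m = 3.63814×10⁹ J
3.63814×10⁹ J ÷ (1055.06 J/BTU) = 3.44828×10⁶ BTU

3.448×10⁶ BTU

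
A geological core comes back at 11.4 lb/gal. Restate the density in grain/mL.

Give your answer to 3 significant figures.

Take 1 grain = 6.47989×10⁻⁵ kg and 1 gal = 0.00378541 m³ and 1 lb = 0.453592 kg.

11.4 lb/gal × 0.453592 kg/lb ÷ 0.00378541 m³/gal = 1366.02 kg/m³
1366.02 kg/m³ ÷ 6.47989×10⁻⁵ kg/grain × 10⁻⁶ m³/mL = 21.0809 grain/mL

21.1 grain/mL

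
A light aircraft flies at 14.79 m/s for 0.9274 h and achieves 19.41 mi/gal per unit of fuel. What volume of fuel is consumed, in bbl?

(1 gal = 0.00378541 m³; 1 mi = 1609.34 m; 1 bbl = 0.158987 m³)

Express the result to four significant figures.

0.9274 h → 3338.64 s
d = v × t = 14.79 × 3338.64 = 49378.5 m
19.41 mi/gal → 8.25202×10⁶ m/m³
V = d / (distance per unit fuel) = 49378.5 / 8.25202×10⁶ = 0.00598381 m³
In bbl: 0.00598381 / 0.158987 = 0.0376371 bbl

0.03764 bbl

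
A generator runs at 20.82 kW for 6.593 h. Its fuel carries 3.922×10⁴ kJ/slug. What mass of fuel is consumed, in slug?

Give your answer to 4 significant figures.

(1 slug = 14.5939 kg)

12.60 slug

20.82 kW → 20820 W
6.593 h → 23734.8 s
E = P × t = 20820 × 23734.8 = 4.94159×10⁸ J
3.922×10⁴ kJ/slug → 2.68742×10⁶ J/kg
m = E / e_s = 4.94159×10⁸ / 2.68742×10⁶ = 183.879 kg
In slug: 183.879 / 14.5939 = 12.5997 slug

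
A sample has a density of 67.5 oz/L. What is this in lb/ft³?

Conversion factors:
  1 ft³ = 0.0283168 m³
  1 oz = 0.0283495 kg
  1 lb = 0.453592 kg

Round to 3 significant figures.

119 lb/ft³

67.5 oz/L × 0.0283495 kg/oz ÷ 0.001 m³/L = 1913.59 kg/m³
1913.59 kg/m³ ÷ 0.453592 kg/lb × 0.0283168 m³/ft³ = 119.461 lb/ft³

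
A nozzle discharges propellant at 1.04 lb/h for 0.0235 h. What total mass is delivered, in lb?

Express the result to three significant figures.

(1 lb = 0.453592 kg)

1.04 lb/h → 1.31038×10⁻⁴ kg/s
0.0235 h → 84.6 s
m = ṁ × t = 1.31038×10⁻⁴ × 84.6 = 0.0110858 kg
In lb: 0.0110858 / 0.453592 = 0.02444 lb

0.0244 lb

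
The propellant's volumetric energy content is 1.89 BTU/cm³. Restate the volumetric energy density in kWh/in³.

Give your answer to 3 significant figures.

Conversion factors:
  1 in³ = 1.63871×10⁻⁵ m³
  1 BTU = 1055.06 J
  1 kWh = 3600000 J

1.89 BTU/cm³ × 1055.06 J/BTU ÷ 10⁻⁶ m³/cm³ = 1.99406×10⁹ J/m³
1.99406×10⁹ J/m³ ÷ 3600000 J/kWh × 1.63871×10⁻⁵ m³/in³ = 0.00907691 kWh/in³

0.00908 kWh/in³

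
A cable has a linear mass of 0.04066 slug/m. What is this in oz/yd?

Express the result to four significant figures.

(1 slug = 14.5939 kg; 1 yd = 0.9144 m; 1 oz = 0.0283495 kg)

19.14 oz/yd

0.04066 slug/m × 14.5939 kg/slug = 0.593388 kg/m
0.593388 kg/m ÷ 0.0283495 kg/oz × 0.9144 m/yd = 19.1395 oz/yd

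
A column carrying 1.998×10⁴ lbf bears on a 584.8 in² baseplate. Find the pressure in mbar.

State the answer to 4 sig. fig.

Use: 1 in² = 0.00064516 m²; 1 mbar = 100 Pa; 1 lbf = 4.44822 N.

1.998×10⁴ lbf × 4.44822 → 88875.4 N
584.8 in² × 0.00064516 → 0.37729 m²
P = F / A = 88875.4 N / 0.37729 m² = 235563 Pa
235563 Pa ÷ (100 Pa/mbar) = 2355.63 mbar

2356 mbar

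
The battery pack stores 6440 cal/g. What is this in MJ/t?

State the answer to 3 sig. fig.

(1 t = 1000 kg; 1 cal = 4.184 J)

6440 cal/g × 4.184 J/cal ÷ 0.001 kg/g = 2.6945×10⁷ J/kg
2.6945×10⁷ J/kg ÷ 1000000 J/MJ × 1000 kg/t = 26945 MJ/t

2.69×10⁴ MJ/t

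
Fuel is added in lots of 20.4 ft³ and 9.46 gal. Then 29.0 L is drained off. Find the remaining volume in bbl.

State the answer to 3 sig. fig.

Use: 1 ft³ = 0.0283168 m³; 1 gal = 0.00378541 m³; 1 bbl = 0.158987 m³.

20.4 ft³ × 0.0283168 = 0.577663 m³
9.46 gal × 0.00378541 = 0.03581 m³
29.0 L × 0.001 = 0.029 m³
Sum: 0.577663 + 0.03581 − 0.029 = 0.584473 m³
In bbl: 0.584473 / 0.158987 = 3.67623 bbl

3.68 bbl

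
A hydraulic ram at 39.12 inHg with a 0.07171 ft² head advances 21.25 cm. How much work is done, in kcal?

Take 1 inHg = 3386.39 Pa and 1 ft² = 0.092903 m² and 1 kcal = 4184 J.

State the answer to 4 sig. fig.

0.04482 kcal

39.12 inHg → 132476 Pa
0.07171 ft² → 0.00666207 m²
F = P × A = 132476 × 0.00666207 = 882.564 N
21.25 cm → 0.2125 m
W = F × d = 882.564 × 0.2125 = 187.545 J
In kcal: 187.545 / 4184 = 0.0448243 kcal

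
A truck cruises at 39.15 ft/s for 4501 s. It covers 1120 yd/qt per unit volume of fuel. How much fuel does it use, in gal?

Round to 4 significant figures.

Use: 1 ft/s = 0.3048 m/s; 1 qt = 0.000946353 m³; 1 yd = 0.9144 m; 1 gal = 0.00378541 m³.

39.15 ft/s → 11.9329 m/s
d = v × t = 11.9329 × 4501 = 53710 m
1120 yd/qt → 1.08218×10⁶ m/m³
V = d / (distance per unit fuel) = 53710 / 1.08218×10⁶ = 0.0496313 m³
In gal: 0.0496313 / 0.00378541 = 13.1112 gal

13.11 gal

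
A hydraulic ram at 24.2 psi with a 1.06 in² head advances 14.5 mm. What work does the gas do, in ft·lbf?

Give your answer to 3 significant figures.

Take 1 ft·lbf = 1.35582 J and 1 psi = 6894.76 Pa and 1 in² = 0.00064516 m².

24.2 psi → 166853 Pa
1.06 in² → 6.8387×10⁻⁴ m²
F = P × A = 166853 × 6.8387×10⁻⁴ = 114.106 N
14.5 mm → 0.0145 m
W = F × d = 114.106 × 0.0145 = 1.65454 J
In ft·lbf: 1.65454 / 1.35582 = 1.22032 ft·lbf

1.22 ft·lbf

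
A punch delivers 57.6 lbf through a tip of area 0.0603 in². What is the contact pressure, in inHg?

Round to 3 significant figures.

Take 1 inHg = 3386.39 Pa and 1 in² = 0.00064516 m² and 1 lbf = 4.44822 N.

1940 inHg

57.6 lbf × 4.44822 = 256.217 N
0.0603 in² × 0.00064516 = 3.89031×10⁻⁵ m²
P = F / A = 256.217 N / 3.89031×10⁻⁵ m² = 6.58603×10⁶ Pa
6.58603×10⁶ Pa ÷ (3386.39 Pa/inHg) = 1944.85 inHg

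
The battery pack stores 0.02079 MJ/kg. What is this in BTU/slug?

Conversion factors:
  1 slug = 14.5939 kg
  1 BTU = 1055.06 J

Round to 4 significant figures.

287.6 BTU/slug

0.02079 MJ/kg × 1000000 J/MJ = 20790 J/kg
20790 J/kg ÷ 1055.06 J/BTU × 14.5939 kg/slug = 287.573 BTU/slug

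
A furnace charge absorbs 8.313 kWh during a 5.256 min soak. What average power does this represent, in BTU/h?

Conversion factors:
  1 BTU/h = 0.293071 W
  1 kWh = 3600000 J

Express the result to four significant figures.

8.313 kWh × 3600000 → 2.99268×10⁷ J
5.256 min × 60 → 315.36 s
P = E / t = 2.99268×10⁷ J / 315.36 s = 94897.3 W
94897.3 W ÷ (0.293071 W/BTU/h) = 323803 BTU/h

3.238×10⁵ BTU/h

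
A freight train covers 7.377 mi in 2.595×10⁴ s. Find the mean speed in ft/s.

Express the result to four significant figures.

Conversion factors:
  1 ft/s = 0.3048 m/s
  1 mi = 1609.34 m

1.501 ft/s

7.377 mi × 1609.34 → 11872.1 m
v = d / t = 11872.1 m / 25950 s = 0.457499 m/s
0.457499 m/s ÷ (0.3048 m/s/ft/s) = 1.50098 ft/s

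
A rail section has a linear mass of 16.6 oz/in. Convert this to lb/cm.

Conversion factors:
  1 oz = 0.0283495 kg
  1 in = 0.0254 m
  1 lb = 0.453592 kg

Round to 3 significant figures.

16.6 oz/in × 0.0283495 kg/oz ÷ 0.0254 m/in = 18.5276 kg/m
18.5276 kg/m ÷ 0.453592 kg/lb × 0.01 m/cm = 0.408464 lb/cm

0.408 lb/cm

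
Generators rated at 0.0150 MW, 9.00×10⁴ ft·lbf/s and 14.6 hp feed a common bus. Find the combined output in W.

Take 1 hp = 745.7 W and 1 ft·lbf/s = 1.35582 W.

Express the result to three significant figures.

0.0150 MW × 1000000 = 15000 W
9.00×10⁴ ft·lbf/s × 1.35582 = 122024 W
14.6 hp × 745.7 = 10887.2 W
Sum: 15000 + 122024 + 10887.2 = 147911 W

1.48×10⁵ W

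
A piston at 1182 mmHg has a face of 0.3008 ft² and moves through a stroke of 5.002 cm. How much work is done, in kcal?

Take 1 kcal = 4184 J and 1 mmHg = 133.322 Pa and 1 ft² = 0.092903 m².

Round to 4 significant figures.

1182 mmHg → 157587 Pa
0.3008 ft² → 0.0279452 m²
F = P × A = 157587 × 0.0279452 = 4403.8 N
5.002 cm → 0.05002 m
W = F × d = 4403.8 × 0.05002 = 220.278 J
In kcal: 220.278 / 4184 = 0.0526477 kcal

0.05265 kcal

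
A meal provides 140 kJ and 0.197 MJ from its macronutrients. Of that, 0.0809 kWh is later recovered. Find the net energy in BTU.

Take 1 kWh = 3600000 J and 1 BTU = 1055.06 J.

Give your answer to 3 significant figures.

43.4 BTU

140 kJ × 1000 = 140000 J
0.197 MJ × 1000000 = 197000 J
0.0809 kWh × 3600000 = 291240 J
Sum: 140000 + 197000 − 291240 = 45760 J
In BTU: 45760 / 1055.06 = 43.3719 BTU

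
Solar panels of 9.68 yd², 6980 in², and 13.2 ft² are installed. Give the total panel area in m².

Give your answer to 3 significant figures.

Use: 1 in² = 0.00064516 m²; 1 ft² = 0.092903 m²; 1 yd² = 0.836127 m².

13.8 m²

9.68 yd² × 0.836127 = 8.09371 m²
6980 in² × 0.00064516 = 4.50322 m²
13.2 ft² × 0.092903 = 1.22632 m²
Sum: 8.09371 + 4.50322 + 1.22632 = 13.8232 m²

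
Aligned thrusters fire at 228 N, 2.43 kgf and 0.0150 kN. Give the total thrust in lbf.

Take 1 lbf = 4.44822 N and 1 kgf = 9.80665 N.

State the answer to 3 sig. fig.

60.0 lbf

228 N (already N)
2.43 kgf × 9.80665 = 23.8302 N
0.0150 kN × 1000 = 15 N
Total: 228 + 23.8302 + 15 = 266.83 N
In lbf: 266.83 / 4.44822 = 59.9858 lbf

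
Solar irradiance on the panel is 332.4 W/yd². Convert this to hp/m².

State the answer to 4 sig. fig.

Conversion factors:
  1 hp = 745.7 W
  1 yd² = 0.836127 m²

332.4 W/yd² ÷ 0.836127 m²/yd² = 397.547 W/m²
397.547 W/m² ÷ 745.7 W/hp = 0.533119 hp/m²

0.5331 hp/m²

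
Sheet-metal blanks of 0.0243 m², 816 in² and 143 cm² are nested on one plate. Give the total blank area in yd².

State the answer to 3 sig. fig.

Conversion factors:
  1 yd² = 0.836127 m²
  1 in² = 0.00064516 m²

0.0243 m² (already m²)
816 in² × 0.00064516 = 0.526451 m²
143 cm² × 0.0001 = 0.0143 m²
Sum: 0.0243 + 0.526451 + 0.0143 = 0.565051 m²
In yd²: 0.565051 / 0.836127 = 0.675796 yd²

0.676 yd²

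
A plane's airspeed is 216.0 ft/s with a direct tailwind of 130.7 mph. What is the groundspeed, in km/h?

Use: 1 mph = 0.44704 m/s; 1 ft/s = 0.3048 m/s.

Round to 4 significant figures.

447.4 km/h

216.0 ft/s × 0.3048 = 65.8368 m/s
130.7 mph × 0.44704 = 58.4281 m/s
Sum: 65.8368 + 58.4281 = 124.265 m/s
In km/h: 124.265 / (1/3.6) = 447.354 km/h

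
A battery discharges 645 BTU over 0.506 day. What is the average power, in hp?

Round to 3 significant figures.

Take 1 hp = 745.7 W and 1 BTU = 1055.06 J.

0.0209 hp

645 BTU × 1055.06 → 680514 J
0.506 day × 86400 → 43718.4 s
P = E / t = 680514 J / 43718.4 s = 15.5658 W
15.5658 W ÷ (745.7 W/hp) = 0.0208741 hp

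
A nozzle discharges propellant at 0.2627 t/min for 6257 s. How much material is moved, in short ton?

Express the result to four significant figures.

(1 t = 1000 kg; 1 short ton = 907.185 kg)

0.2627 t/min → 4.37833 kg/s
m = ṁ × t = 4.37833 × 6257 = 27395.2 kg
In short ton: 27395.2 / 907.185 = 30.198 short ton

30.20 short ton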